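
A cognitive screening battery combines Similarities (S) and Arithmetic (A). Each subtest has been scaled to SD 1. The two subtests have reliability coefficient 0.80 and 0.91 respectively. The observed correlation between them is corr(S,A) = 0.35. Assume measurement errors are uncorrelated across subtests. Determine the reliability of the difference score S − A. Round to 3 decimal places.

0.777

Var(S−A) = 1 + 1 − 2·0.35 = 2 − 0.7 = 1.3.
Because errors are independent across components, Cov(Tᵢ,Tⱼ) = Cov(Xᵢ,Xⱼ); the off-diagonal part of the true-score variance is the same as above.
True-score variance = [0.80 + 0.91] − 0.7 = 1.71 − 0.7 = 1.01.
Reliability = 1.01 / 1.3 = 0.777.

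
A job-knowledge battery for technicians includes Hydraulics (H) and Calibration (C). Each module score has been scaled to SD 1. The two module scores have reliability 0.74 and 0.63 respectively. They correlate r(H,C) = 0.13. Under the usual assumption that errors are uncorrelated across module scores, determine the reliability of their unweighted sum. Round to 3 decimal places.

Var(H+C) = 2 + 2·[0.13] = 2 + 0.26 = 2.26.
With uncorrelated errors the cross-covariances are all true-score covariance, so they carry over unchanged; only the diagonal terms shrink to ρᵢσᵢ².
True-score variance = [0.74 + 0.63] + 0.26 = 1.37 + 0.26 = 1.63.
Reliability = 1.63 / 2.26 = 0.721.

0.721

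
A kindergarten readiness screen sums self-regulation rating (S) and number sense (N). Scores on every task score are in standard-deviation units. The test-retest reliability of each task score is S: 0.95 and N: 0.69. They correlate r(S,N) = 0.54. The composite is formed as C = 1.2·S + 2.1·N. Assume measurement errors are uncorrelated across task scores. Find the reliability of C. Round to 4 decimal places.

Var(C) = 1.2² + 2.1² + 2·[2.52·0.54] = 5.85 + 2.7216 = 8.5716.
Because errors are independent across components, Cov(Tᵢ,Tⱼ) = Cov(Xᵢ,Xⱼ); the off-diagonal part of the true-score variance is the same as above.
True-score variance = [1.2²·0.95 + 2.1²·0.69] + 2.7216 = 4.4109 + 2.7216 = 7.1325.
Reliability = 7.1325 / 8.5716 = 0.8321.

0.8321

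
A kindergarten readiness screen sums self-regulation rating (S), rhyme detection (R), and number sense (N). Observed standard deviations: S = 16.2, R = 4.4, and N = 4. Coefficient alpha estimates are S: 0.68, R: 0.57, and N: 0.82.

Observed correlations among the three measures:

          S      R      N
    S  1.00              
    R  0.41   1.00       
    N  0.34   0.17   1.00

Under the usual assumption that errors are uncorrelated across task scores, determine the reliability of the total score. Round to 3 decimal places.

0.766

Var(S+R+N) = 16.2² + 4.4² + 4² + 2·[16.2·4.4·0.41 + 16.2·4·0.34 + 4.4·4·0.17] = 297.8 + 108.498 = 406.298.
Under uncorrelated errors the observed covariances equal the true-score covariances, so only the own-variance terms attenuate.
True-score variance = [16.2²·0.68 + 4.4²·0.57 + 4²·0.82] + 108.498 = 202.614 + 108.498 = 311.112.
Reliability = 311.112 / 406.298 = 0.766.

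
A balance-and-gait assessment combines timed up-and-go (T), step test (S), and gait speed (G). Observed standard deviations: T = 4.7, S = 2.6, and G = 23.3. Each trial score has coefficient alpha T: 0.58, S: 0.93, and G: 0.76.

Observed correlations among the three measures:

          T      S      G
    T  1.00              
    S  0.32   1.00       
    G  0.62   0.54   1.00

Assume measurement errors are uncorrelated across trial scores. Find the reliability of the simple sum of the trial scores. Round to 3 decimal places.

Var(T+S+G) = 4.7² + 2.6² + 23.3² + 2·[4.7·2.6·0.32 + 4.7·23.3·0.62 + 2.6·23.3·0.54] = 571.74 + 209.04 = 780.78.
Because errors are independent across components, Cov(Tᵢ,Tⱼ) = Cov(Xᵢ,Xⱼ); the off-diagonal part of the true-score variance is the same as above.
True-score variance = [4.7²·0.58 + 2.6²·0.93 + 23.3²·0.76] + 209.04 = 431.695 + 209.04 = 640.735.
Reliability = 640.735 / 780.78 = 0.821.

0.821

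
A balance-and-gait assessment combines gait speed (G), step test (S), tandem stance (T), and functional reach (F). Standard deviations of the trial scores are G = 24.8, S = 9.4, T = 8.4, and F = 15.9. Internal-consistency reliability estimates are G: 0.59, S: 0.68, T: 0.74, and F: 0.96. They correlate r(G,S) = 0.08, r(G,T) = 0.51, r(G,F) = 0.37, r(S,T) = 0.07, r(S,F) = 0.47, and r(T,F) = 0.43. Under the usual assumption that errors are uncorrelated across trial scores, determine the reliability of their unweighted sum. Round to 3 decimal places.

Var(G+S+T+F) = 24.8² + 9.4² + 8.4² + 15.9² + 2·[24.8·9.4·0.08 + 24.8·8.4·0.51 + 24.8·15.9·0.37 + 9.4·8.4·0.07 + 9.4·15.9·0.47 + 8.4·15.9·0.43] = 1026.77 + 807.991 = 1834.76.
Because errors are independent across components, Cov(Tᵢ,Tⱼ) = Cov(Xᵢ,Xⱼ); the off-diagonal part of the true-score variance is the same as above.
True-score variance = [24.8²·0.59 + 9.4²·0.68 + 8.4²·0.74 + 15.9²·0.96] + 807.991 = 717.87 + 807.991 = 1525.86.
Reliability = 1525.86 / 1834.76 = 0.832.

0.832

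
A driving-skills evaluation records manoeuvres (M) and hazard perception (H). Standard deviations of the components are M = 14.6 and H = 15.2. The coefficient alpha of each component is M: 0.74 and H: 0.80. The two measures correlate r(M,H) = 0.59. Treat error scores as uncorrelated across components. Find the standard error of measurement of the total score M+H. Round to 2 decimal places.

Var(total) = 444.2 + 261.866 = 706.066.
True-score variance = 342.57 + 261.866 = 604.436, so reliability = 0.8561.
Error variance = 706.066 − 604.436 = 101.63; SEM = √101.63 = 10.08.

10.08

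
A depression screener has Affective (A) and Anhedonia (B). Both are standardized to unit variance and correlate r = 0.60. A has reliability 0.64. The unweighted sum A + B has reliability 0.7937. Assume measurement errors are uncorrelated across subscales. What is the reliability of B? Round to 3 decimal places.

0.700

Var(A+B) = 2 + 2·0.60 = 3.200.
True-score variance = ρ_A + ρ_B + 2·0.60, so 0.7937 = (0.64 + ρ_B + 1.20) / 3.200.
ρ_B = 0.7937·3.200 − 0.64 − 1.20 = 0.700.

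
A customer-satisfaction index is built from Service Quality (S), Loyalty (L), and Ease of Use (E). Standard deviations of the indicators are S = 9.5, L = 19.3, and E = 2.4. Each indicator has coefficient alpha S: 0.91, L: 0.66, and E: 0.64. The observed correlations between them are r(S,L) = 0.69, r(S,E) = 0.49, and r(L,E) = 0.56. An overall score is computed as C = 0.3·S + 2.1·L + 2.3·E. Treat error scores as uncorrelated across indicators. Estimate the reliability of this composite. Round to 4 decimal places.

Var(C) = 0.3²·9.5² + 2.1²·19.3² + 2.3²·2.4² + 2·[0.63·9.5·19.3·0.69 + 0.69·9.5·2.4·0.49 + 4.83·19.3·2.4·0.56] = 1681.27 + 425.395 = 2106.67.
Under uncorrelated errors the observed covariances equal the true-score covariances, so only the own-variance terms attenuate.
True-score variance = [0.3²·9.5²·0.91 + 2.1²·19.3²·0.66 + 2.3²·2.4²·0.64] + 425.395 = 1111.06 + 425.395 = 1536.46.
Reliability = 1536.46 / 2106.67 = 0.7293.

0.7293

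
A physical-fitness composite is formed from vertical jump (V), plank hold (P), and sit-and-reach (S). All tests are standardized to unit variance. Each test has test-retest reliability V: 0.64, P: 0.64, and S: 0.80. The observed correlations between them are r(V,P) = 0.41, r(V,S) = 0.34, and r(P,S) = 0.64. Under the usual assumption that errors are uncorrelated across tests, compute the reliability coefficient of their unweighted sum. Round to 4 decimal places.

Var(V+P+S) = 3 + 2·[0.41 + 0.34 + 0.64] = 3 + 2.78 = 5.78.
Because errors are independent across components, Cov(Tᵢ,Tⱼ) = Cov(Xᵢ,Xⱼ); the off-diagonal part of the true-score variance is the same as above.
True-score variance = [0.64 + 0.64 + 0.80] + 2.78 = 2.08 + 2.78 = 4.86.
Reliability = 4.86 / 5.78 = 0.8408.

0.8408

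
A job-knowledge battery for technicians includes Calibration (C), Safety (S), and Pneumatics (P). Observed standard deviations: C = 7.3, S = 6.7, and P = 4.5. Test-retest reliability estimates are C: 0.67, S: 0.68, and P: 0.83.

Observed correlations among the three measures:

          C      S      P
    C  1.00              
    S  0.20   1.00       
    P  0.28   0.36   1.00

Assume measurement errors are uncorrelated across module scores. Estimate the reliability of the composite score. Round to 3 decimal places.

0.801

Var(C+S+P) = 7.3² + 6.7² + 4.5² + 2·[7.3·6.7·0.20 + 7.3·4.5·0.28 + 6.7·4.5·0.36] = 118.43 + 59.668 = 178.098.
Under uncorrelated errors the observed covariances equal the true-score covariances, so only the own-variance terms attenuate.
True-score variance = [7.3²·0.67 + 6.7²·0.68 + 4.5²·0.83] + 59.668 = 83.037 + 59.668 = 142.705.
Reliability = 142.705 / 178.098 = 0.801.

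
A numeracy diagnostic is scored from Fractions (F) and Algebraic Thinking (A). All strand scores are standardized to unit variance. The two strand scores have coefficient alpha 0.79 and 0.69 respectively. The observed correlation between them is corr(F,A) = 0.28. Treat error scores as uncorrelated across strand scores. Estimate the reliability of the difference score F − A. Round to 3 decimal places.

Var(F−A) = 1 + 1 − 2·0.28 = 2 − 0.56 = 1.44.
Because errors are independent across components, Cov(Tᵢ,Tⱼ) = Cov(Xᵢ,Xⱼ); the off-diagonal part of the true-score variance is the same as above.
True-score variance = [0.79 + 0.69] − 0.56 = 1.48 − 0.56 = 0.92.
Reliability = 0.92 / 1.44 = 0.639.

0.639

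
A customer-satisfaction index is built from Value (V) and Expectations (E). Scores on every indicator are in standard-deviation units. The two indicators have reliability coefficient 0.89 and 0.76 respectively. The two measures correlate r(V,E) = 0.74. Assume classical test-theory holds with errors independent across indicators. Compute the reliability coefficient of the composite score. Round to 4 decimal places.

0.8994

Var(V+E) = 2 + 2·[0.74] = 2 + 1.48 = 3.48.
Under uncorrelated errors the observed covariances equal the true-score covariances, so only the own-variance terms attenuate.
True-score variance = [0.89 + 0.76] + 1.48 = 1.65 + 1.48 = 3.13.
Reliability = 3.13 / 3.48 = 0.8994.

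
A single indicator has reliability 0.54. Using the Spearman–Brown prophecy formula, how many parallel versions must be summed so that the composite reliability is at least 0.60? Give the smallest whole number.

k ≥ ρ*(1−ρ₁)/(ρ₁(1−ρ*)) = 0.60·0.46 / (0.54·0.40) = 1.278.
Smallest integer k = 2.

2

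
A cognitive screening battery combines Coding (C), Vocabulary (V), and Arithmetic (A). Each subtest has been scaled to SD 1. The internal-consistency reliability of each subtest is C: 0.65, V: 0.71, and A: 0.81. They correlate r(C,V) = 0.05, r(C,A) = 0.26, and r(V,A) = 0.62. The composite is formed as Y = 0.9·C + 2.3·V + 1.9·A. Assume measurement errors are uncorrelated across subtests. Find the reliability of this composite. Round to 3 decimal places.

0.846

Var(Y) = 0.9² + 2.3² + 1.9² + 2·[2.07·0.05 + 1.71·0.26 + 4.37·0.62] = 9.71 + 6.515 = 16.225.
Because errors are independent across components, Cov(Tᵢ,Tⱼ) = Cov(Xᵢ,Xⱼ); the off-diagonal part of the true-score variance is the same as above.
True-score variance = [0.9²·0.65 + 2.3²·0.71 + 1.9²·0.81] + 6.515 = 7.2065 + 6.515 = 13.7215.
Reliability = 13.7215 / 16.225 = 0.846.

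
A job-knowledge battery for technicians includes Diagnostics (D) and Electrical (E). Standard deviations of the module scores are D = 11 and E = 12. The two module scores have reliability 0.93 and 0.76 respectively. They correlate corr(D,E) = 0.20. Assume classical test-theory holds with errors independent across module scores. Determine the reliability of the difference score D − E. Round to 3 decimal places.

0.797

Var(D−E) = 11² + 12² − 2·11·12·0.20 = 265 − 52.8 = 212.2.
Under uncorrelated errors the observed covariances equal the true-score covariances, so only the own-variance terms attenuate.
True-score variance = [11²·0.93 + 12²·0.76] − 52.8 = 221.97 − 52.8 = 169.17.
Reliability = 169.17 / 212.2 = 0.797.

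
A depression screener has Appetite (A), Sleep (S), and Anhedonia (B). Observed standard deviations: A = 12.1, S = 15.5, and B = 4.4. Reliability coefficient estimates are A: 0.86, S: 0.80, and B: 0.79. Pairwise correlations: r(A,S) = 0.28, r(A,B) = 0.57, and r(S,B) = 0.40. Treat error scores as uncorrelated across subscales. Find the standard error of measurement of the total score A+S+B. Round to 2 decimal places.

Var(total) = 406.02 + 220.282 = 626.302.
True-score variance = 333.407 + 220.282 = 553.689, so reliability = 0.8841.
Error variance = 626.302 − 553.689 = 72.613; SEM = √72.613 = 8.52.

8.52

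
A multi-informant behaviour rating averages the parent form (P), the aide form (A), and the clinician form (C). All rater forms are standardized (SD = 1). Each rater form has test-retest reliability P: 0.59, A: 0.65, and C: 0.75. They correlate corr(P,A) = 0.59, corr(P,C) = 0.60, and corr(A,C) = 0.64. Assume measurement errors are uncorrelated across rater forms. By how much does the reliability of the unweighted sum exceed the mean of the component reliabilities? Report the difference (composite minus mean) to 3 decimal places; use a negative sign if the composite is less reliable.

0.185

Var(sum) = 3 + 3.66 = 6.66; true-score variance = 1.99 + 3.66 = 5.65; composite reliability = 0.8483.
Mean component reliability = 0.6633.
Difference = 0.8483 − 0.6633 = 0.185.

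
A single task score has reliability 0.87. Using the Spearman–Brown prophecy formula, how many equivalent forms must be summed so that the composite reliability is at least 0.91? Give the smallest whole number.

k ≥ ρ*(1−ρ₁)/(ρ₁(1−ρ*)) = 0.91·0.13 / (0.87·0.09) = 1.511.
Smallest integer k = 2.

2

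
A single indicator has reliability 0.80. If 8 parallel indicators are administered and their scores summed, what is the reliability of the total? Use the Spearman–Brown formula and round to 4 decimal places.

ρ_k = kρ / (1 + (k−1)ρ) = 8·0.80 / (1 + 7·0.80) = 6.400 / 6.600 = 0.9697.

0.9697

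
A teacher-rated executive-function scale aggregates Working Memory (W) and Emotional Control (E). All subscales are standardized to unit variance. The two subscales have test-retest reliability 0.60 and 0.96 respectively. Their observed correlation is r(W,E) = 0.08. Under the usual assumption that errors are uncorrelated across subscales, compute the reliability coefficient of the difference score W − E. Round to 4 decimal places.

Var(W−E) = 1 + 1 − 2·0.08 = 2 − 0.16 = 1.84.
Because errors are independent across components, Cov(Tᵢ,Tⱼ) = Cov(Xᵢ,Xⱼ); the off-diagonal part of the true-score variance is the same as above.
True-score variance = [0.60 + 0.96] − 0.16 = 1.56 − 0.16 = 1.4.
Reliability = 1.4 / 1.84 = 0.7609.

0.7609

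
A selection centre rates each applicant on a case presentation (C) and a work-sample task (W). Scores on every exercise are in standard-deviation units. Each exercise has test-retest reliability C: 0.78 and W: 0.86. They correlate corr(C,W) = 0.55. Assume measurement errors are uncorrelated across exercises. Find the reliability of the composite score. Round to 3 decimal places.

0.884

Var(C+W) = 2 + 2·[0.55] = 2 + 1.1 = 3.1.
Because errors are independent across components, Cov(Tᵢ,Tⱼ) = Cov(Xᵢ,Xⱼ); the off-diagonal part of the true-score variance is the same as above.
True-score variance = [0.78 + 0.86] + 1.1 = 1.64 + 1.1 = 2.74.
Reliability = 2.74 / 3.1 = 0.884.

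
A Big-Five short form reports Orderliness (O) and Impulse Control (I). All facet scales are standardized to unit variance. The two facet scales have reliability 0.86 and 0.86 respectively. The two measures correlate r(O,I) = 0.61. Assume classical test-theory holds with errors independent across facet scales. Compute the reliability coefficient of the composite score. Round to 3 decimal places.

Var(O+I) = 2 + 2·[0.61] = 2 + 1.22 = 3.22.
With uncorrelated errors the cross-covariances are all true-score covariance, so they carry over unchanged; only the diagonal terms shrink to ρᵢσᵢ².
True-score variance = [0.86 + 0.86] + 1.22 = 1.72 + 1.22 = 2.94.
Reliability = 2.94 / 3.22 = 0.913.

0.913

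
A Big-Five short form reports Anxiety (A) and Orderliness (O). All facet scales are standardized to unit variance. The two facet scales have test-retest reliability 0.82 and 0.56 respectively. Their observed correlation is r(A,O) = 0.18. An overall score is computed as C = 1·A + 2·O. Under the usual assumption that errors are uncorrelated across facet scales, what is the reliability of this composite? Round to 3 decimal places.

Var(C) = 1 + 2² + 2·[2·0.18] = 5 + 0.72 = 5.72.
Because errors are independent across components, Cov(Tᵢ,Tⱼ) = Cov(Xᵢ,Xⱼ); the off-diagonal part of the true-score variance is the same as above.
True-score variance = [0.82 + 2²·0.56] + 0.72 = 3.06 + 0.72 = 3.78.
Reliability = 3.78 / 5.72 = 0.661.

0.661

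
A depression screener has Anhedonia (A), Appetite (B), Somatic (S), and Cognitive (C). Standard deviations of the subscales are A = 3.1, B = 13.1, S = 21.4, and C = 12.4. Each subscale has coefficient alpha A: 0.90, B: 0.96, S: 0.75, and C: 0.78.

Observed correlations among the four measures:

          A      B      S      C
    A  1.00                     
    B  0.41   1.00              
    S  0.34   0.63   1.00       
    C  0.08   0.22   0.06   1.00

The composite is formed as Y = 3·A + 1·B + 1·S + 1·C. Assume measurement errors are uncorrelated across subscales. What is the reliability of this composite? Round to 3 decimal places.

Var(Y) = 3²·3.1² + 13.1² + 21.4² + 12.4² + 2·[3·3.1·13.1·0.41 + 3·3.1·21.4·0.34 + 3·3.1·12.4·0.08 + 13.1·21.4·0.63 + 13.1·12.4·0.22 + 21.4·12.4·0.06] = 869.82 + 710.231 = 1580.05.
Because errors are independent across components, Cov(Tᵢ,Tⱼ) = Cov(Xᵢ,Xⱼ); the off-diagonal part of the true-score variance is the same as above.
True-score variance = [3²·3.1²·0.90 + 13.1²·0.96 + 21.4²·0.75 + 12.4²·0.78] + 710.231 = 705.989 + 710.231 = 1416.22.
Reliability = 1416.22 / 1580.05 = 0.896.

0.896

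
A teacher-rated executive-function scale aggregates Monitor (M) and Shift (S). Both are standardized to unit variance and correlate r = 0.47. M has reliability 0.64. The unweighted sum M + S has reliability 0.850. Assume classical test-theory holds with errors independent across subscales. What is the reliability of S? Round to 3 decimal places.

0.919

Var(M+S) = 2 + 2·0.47 = 2.940.
True-score variance = ρ_M + ρ_S + 2·0.47, so 0.850 = (0.64 + ρ_S + 0.94) / 2.940.
ρ_S = 0.850·2.940 − 0.64 − 0.94 = 0.919.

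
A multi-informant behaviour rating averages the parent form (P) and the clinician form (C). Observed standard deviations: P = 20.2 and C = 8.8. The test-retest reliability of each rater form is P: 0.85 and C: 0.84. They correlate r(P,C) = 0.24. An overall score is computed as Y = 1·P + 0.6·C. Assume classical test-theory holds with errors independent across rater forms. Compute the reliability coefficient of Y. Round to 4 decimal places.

0.8652

Var(Y) = 20.2² + 0.6²·8.8² + 2·[0.6·20.2·8.8·0.24] = 435.918 + 51.1949 = 487.113.
With uncorrelated errors the cross-covariances are all true-score covariance, so they carry over unchanged; only the diagonal terms shrink to ρᵢσᵢ².
True-score variance = [20.2²·0.85 + 0.6²·8.8²·0.84] + 51.1949 = 370.252 + 51.1949 = 421.447.
Reliability = 421.447 / 487.113 = 0.8652.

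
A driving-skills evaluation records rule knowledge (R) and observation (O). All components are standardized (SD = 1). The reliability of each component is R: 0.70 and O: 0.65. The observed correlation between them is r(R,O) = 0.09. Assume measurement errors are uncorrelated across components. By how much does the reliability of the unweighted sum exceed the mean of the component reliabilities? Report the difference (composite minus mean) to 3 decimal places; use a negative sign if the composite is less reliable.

0.027

Var(sum) = 2 + 0.18 = 2.18; true-score variance = 1.35 + 0.18 = 1.53; composite reliability = 0.7018.
Mean component reliability = 0.6750.
Difference = 0.7018 − 0.6750 = 0.027.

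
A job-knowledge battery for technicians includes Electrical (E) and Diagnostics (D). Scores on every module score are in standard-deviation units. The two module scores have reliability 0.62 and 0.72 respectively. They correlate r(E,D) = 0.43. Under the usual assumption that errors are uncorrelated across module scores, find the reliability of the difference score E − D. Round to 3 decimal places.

0.421

Var(E−D) = 1 + 1 − 2·0.43 = 2 − 0.86 = 1.14.
Under uncorrelated errors the observed covariances equal the true-score covariances, so only the own-variance terms attenuate.
True-score variance = [0.62 + 0.72] − 0.86 = 1.34 − 0.86 = 0.48.
Reliability = 0.48 / 1.14 = 0.421.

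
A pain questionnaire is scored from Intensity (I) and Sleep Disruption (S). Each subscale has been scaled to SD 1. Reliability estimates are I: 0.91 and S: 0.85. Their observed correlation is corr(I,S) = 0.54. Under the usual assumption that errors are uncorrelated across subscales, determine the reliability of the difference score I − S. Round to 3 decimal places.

Var(I−S) = 1 + 1 − 2·0.54 = 2 − 1.08 = 0.92.
Under uncorrelated errors the observed covariances equal the true-score covariances, so only the own-variance terms attenuate.
True-score variance = [0.91 + 0.85] − 1.08 = 1.76 − 1.08 = 0.68.
Reliability = 0.68 / 0.92 = 0.739.

0.739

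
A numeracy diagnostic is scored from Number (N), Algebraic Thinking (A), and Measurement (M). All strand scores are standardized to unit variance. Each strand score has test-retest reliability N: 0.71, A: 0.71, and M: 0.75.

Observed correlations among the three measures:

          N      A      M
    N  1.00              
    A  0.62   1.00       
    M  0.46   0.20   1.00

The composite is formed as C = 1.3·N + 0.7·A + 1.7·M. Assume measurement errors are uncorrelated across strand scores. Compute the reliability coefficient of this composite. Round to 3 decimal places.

Var(C) = 1.3² + 0.7² + 1.7² + 2·[0.91·0.62 + 2.21·0.46 + 1.19·0.20] = 5.07 + 3.6376 = 8.7076.
Because errors are independent across components, Cov(Tᵢ,Tⱼ) = Cov(Xᵢ,Xⱼ); the off-diagonal part of the true-score variance is the same as above.
True-score variance = [1.3²·0.71 + 0.7²·0.71 + 1.7²·0.75] + 3.6376 = 3.7153 + 3.6376 = 7.3529.
Reliability = 7.3529 / 8.7076 = 0.844.

0.844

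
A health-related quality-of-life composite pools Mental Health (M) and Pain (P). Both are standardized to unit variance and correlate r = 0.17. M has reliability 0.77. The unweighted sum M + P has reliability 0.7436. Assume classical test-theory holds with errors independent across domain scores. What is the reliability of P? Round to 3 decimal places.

0.630

Var(M+P) = 2 + 2·0.17 = 2.340.
True-score variance = ρ_M + ρ_P + 2·0.17, so 0.7436 = (0.77 + ρ_P + 0.34) / 2.340.
ρ_P = 0.7436·2.340 − 0.77 − 0.34 = 0.630.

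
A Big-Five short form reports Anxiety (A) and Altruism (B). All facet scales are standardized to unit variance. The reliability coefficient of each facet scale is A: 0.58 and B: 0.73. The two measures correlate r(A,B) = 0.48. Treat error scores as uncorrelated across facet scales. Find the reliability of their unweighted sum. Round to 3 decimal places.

0.767

Var(A+B) = 2 + 2·[0.48] = 2 + 0.96 = 2.96.
With uncorrelated errors the cross-covariances are all true-score covariance, so they carry over unchanged; only the diagonal terms shrink to ρᵢσᵢ².
True-score variance = [0.58 + 0.73] + 0.96 = 1.31 + 0.96 = 2.27.
Reliability = 2.27 / 2.96 = 0.767.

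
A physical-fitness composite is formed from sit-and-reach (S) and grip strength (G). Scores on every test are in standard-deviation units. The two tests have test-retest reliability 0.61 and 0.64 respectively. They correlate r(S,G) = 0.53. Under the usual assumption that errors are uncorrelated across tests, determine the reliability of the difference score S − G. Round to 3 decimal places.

Var(S−G) = 1 + 1 − 2·0.53 = 2 − 1.06 = 0.94.
Under uncorrelated errors the observed covariances equal the true-score covariances, so only the own-variance terms attenuate.
True-score variance = [0.61 + 0.64] − 1.06 = 1.25 − 1.06 = 0.19.
Reliability = 0.19 / 0.94 = 0.202.

0.202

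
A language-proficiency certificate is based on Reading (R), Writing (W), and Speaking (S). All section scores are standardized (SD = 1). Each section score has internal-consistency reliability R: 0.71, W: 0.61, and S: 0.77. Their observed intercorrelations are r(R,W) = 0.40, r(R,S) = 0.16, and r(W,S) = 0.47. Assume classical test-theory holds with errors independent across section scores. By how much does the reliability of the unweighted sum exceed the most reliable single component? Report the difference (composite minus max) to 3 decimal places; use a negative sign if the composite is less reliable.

Var(sum) = 3 + 2.06 = 5.06; true-score variance = 2.09 + 2.06 = 4.15; composite reliability = 0.8202.
Max component reliability = 0.7700.
Difference = 0.8202 − 0.7700 = 0.050.

0.050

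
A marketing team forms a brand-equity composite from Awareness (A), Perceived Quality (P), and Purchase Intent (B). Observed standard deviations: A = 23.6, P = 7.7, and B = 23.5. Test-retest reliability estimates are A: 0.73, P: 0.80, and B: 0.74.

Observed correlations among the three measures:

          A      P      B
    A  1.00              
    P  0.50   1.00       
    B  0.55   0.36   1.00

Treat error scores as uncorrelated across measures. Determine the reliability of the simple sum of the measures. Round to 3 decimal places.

Var(A+P+B) = 23.6² + 7.7² + 23.5² + 2·[23.6·7.7·0.50 + 23.6·23.5·0.55 + 7.7·23.5·0.36] = 1168.5 + 922.064 = 2090.56.
With uncorrelated errors the cross-covariances are all true-score covariance, so they carry over unchanged; only the diagonal terms shrink to ρᵢσᵢ².
True-score variance = [23.6²·0.73 + 7.7²·0.80 + 23.5²·0.74] + 922.064 = 862.678 + 922.064 = 1784.74.
Reliability = 1784.74 / 2090.56 = 0.854.

0.854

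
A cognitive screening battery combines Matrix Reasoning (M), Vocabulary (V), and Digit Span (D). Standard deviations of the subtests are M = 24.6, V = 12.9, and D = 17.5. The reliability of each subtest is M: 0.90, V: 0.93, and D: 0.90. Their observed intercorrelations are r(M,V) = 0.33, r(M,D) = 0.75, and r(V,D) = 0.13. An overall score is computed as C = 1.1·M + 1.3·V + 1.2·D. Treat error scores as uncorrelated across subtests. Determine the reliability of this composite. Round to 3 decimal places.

0.949

Var(C) = 1.1²·24.6² + 1.3²·12.9² + 1.2²·17.5² + 2·[1.43·24.6·12.9·0.33 + 1.32·24.6·17.5·0.75 + 1.56·12.9·17.5·0.13] = 1454.48 + 1243.46 = 2697.94.
With uncorrelated errors the cross-covariances are all true-score covariance, so they carry over unchanged; only the diagonal terms shrink to ρᵢσᵢ².
True-score variance = [1.1²·24.6²·0.90 + 1.3²·12.9²·0.93 + 1.2²·17.5²·0.90] + 1243.46 = 1317.47 + 1243.46 = 2560.93.
Reliability = 2560.93 / 2697.94 = 0.949.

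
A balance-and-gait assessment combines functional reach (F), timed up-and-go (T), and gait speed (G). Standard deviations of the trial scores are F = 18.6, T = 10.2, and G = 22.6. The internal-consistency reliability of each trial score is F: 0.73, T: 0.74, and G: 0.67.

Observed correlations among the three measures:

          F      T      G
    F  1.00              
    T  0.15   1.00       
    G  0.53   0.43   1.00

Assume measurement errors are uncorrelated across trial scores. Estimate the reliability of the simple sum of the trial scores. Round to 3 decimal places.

Var(F+T+G) = 18.6² + 10.2² + 22.6² + 2·[18.6·10.2·0.15 + 18.6·22.6·0.53 + 10.2·22.6·0.43] = 960.76 + 700.745 = 1661.5.
Under uncorrelated errors the observed covariances equal the true-score covariances, so only the own-variance terms attenuate.
True-score variance = [18.6²·0.73 + 10.2²·0.74 + 22.6²·0.67] + 700.745 = 671.75 + 700.745 = 1372.49.
Reliability = 1372.49 / 1661.5 = 0.826.

0.826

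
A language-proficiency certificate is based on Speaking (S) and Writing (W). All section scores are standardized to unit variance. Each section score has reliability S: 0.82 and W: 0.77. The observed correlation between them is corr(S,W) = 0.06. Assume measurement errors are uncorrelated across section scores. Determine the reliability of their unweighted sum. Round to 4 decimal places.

0.8066

Var(S+W) = 2 + 2·[0.06] = 2 + 0.12 = 2.12.
Because errors are independent across components, Cov(Tᵢ,Tⱼ) = Cov(Xᵢ,Xⱼ); the off-diagonal part of the true-score variance is the same as above.
True-score variance = [0.82 + 0.77] + 0.12 = 1.59 + 0.12 = 1.71.
Reliability = 1.71 / 2.12 = 0.8066.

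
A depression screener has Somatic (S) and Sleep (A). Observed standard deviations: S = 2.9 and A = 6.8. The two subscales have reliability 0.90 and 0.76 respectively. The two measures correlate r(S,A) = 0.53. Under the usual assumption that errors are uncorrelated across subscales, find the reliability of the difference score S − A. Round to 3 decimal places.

Var(S−A) = 2.9² + 6.8² − 2·2.9·6.8·0.53 = 54.65 − 20.9032 = 33.7468.
With uncorrelated errors the cross-covariances are all true-score covariance, so they carry over unchanged; only the diagonal terms shrink to ρᵢσᵢ².
True-score variance = [2.9²·0.90 + 6.8²·0.76] − 20.9032 = 42.7114 − 20.9032 = 21.8082.
Reliability = 21.8082 / 33.7468 = 0.646.

0.646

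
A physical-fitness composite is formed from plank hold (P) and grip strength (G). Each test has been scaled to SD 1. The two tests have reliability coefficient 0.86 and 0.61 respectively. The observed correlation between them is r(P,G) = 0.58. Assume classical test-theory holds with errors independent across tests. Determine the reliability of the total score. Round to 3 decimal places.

0.832

Var(P+G) = 2 + 2·[0.58] = 2 + 1.16 = 3.16.
Under uncorrelated errors the observed covariances equal the true-score covariances, so only the own-variance terms attenuate.
True-score variance = [0.86 + 0.61] + 1.16 = 1.47 + 1.16 = 2.63.
Reliability = 2.63 / 3.16 = 0.832.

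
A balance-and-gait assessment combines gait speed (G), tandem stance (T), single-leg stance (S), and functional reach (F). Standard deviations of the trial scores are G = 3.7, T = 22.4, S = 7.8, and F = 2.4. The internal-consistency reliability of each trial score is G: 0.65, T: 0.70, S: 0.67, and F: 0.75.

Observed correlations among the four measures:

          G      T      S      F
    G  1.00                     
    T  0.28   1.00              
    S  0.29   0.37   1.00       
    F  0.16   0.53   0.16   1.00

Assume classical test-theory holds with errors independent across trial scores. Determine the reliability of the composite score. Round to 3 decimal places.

Var(G+T+S+F) = 3.7² + 22.4² + 7.8² + 2.4² + 2·[3.7·22.4·0.28 + 3.7·7.8·0.29 + 3.7·2.4·0.16 + 22.4·7.8·0.37 + 22.4·2.4·0.53 + 7.8·2.4·0.16] = 582.05 + 258.262 = 840.312.
Under uncorrelated errors the observed covariances equal the true-score covariances, so only the own-variance terms attenuate.
True-score variance = [3.7²·0.65 + 22.4²·0.70 + 7.8²·0.67 + 2.4²·0.75] + 258.262 = 405.213 + 258.262 = 663.475.
Reliability = 663.475 / 840.312 = 0.790.

0.790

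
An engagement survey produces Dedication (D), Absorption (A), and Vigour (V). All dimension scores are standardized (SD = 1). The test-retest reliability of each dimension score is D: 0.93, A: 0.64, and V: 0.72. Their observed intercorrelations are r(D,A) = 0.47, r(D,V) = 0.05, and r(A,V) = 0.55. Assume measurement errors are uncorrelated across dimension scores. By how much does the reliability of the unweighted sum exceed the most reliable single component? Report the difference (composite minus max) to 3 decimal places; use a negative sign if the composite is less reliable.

Var(sum) = 3 + 2.14 = 5.14; true-score variance = 2.29 + 2.14 = 4.43; composite reliability = 0.8619.
Max component reliability = 0.9300.
Difference = 0.8619 − 0.9300 = -0.068.

-0.068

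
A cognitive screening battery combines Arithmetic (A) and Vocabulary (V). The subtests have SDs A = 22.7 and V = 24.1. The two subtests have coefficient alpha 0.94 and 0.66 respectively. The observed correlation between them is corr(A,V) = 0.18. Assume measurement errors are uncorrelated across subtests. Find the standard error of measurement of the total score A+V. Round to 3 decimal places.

Var(total) = 1096.1 + 196.945 = 1293.05.
True-score variance = 867.707 + 196.945 = 1064.65, so reliability = 0.8234.
Error variance = 1293.05 − 1064.65 = 228.393; SEM = √228.393 = 15.113.

15.113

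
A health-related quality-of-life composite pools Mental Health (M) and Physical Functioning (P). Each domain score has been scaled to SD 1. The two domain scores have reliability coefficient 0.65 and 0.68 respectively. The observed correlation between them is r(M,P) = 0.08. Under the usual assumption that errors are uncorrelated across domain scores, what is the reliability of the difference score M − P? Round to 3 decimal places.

Var(M−P) = 1 + 1 − 2·0.08 = 2 − 0.16 = 1.84.
Because errors are independent across components, Cov(Tᵢ,Tⱼ) = Cov(Xᵢ,Xⱼ); the off-diagonal part of the true-score variance is the same as above.
True-score variance = [0.65 + 0.68] − 0.16 = 1.33 − 0.16 = 1.17.
Reliability = 1.17 / 1.84 = 0.636.

0.636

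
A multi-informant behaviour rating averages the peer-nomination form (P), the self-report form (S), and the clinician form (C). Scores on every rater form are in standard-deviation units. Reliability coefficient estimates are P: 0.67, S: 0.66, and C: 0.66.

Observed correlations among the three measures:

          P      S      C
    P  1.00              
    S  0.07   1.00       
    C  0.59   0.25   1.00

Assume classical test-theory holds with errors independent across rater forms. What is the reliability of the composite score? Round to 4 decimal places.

Var(P+S+C) = 3 + 2·[0.07 + 0.59 + 0.25] = 3 + 1.82 = 4.82.
With uncorrelated errors the cross-covariances are all true-score covariance, so they carry over unchanged; only the diagonal terms shrink to ρᵢσᵢ².
True-score variance = [0.67 + 0.66 + 0.66] + 1.82 = 1.99 + 1.82 = 3.81.
Reliability = 3.81 / 4.82 = 0.7905.

0.7905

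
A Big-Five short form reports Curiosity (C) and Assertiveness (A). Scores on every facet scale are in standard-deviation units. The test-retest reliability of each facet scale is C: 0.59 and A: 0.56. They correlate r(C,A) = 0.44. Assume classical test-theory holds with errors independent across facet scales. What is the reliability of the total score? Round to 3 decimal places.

Var(C+A) = 2 + 2·[0.44] = 2 + 0.88 = 2.88.
Under uncorrelated errors the observed covariances equal the true-score covariances, so only the own-variance terms attenuate.
True-score variance = [0.59 + 0.56] + 0.88 = 1.15 + 0.88 = 2.03.
Reliability = 2.03 / 2.88 = 0.705.

0.705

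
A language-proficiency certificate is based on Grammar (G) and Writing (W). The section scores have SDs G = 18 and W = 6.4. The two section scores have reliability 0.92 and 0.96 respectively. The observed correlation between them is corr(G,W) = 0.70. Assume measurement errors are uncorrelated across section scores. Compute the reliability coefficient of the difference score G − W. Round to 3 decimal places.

0.865

Var(G−W) = 18² + 6.4² − 2·18·6.4·0.70 = 364.96 − 161.28 = 203.68.
Because errors are independent across components, Cov(Tᵢ,Tⱼ) = Cov(Xᵢ,Xⱼ); the off-diagonal part of the true-score variance is the same as above.
True-score variance = [18²·0.92 + 6.4²·0.96] − 161.28 = 337.402 − 161.28 = 176.122.
Reliability = 176.122 / 203.68 = 0.865.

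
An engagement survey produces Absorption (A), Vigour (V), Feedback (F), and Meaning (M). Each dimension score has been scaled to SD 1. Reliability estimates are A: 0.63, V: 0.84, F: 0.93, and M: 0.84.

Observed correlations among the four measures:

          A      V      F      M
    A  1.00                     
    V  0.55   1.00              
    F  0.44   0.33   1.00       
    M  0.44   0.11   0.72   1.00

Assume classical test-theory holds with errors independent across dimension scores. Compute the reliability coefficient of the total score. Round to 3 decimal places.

0.917

Var(A+V+F+M) = 4 + 2·[0.55 + 0.44 + 0.44 + 0.33 + 0.11 + 0.72] = 4 + 5.18 = 9.18.
Under uncorrelated errors the observed covariances equal the true-score covariances, so only the own-variance terms attenuate.
True-score variance = [0.63 + 0.84 + 0.93 + 0.84] + 5.18 = 3.24 + 5.18 = 8.42.
Reliability = 8.42 / 9.18 = 0.917.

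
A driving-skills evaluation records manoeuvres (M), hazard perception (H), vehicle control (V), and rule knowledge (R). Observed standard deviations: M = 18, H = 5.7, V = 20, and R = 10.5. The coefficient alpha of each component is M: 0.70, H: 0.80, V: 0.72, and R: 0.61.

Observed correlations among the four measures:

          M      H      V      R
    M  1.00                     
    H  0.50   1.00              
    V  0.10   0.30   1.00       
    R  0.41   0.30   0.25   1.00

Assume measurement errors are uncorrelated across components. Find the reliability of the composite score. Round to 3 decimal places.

Var(M+H+V+R) = 18² + 5.7² + 20² + 10.5² + 2·[18·5.7·0.50 + 18·20·0.10 + 18·10.5·0.41 + 5.7·20·0.30 + 5.7·10.5·0.30 + 20·10.5·0.25] = 866.74 + 538.89 = 1405.63.
Under uncorrelated errors the observed covariances equal the true-score covariances, so only the own-variance terms attenuate.
True-score variance = [18²·0.70 + 5.7²·0.80 + 20²·0.72 + 10.5²·0.61] + 538.89 = 608.044 + 538.89 = 1146.93.
Reliability = 1146.93 / 1405.63 = 0.816.

0.816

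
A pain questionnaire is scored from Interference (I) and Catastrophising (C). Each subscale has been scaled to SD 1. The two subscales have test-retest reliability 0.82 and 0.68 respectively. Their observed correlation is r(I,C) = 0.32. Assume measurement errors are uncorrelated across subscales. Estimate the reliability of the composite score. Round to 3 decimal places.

0.811

Var(I+C) = 2 + 2·[0.32] = 2 + 0.64 = 2.64.
Because errors are independent across components, Cov(Tᵢ,Tⱼ) = Cov(Xᵢ,Xⱼ); the off-diagonal part of the true-score variance is the same as above.
True-score variance = [0.82 + 0.68] + 0.64 = 1.5 + 0.64 = 2.14.
Reliability = 2.14 / 2.64 = 0.811.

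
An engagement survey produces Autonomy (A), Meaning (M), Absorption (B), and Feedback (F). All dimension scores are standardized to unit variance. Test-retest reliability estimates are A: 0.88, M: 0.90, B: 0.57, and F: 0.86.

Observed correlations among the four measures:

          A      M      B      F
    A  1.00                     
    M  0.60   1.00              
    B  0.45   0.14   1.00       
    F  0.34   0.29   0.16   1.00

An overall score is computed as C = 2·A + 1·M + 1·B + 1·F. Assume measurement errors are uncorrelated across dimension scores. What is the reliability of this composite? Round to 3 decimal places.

0.916

Var(C) = 2² + 1 + 1 + 1 + 2·[2·0.60 + 2·0.45 + 2·0.34 + 0.14 + 0.29 + 0.16] = 7 + 6.74 = 13.74.
Under uncorrelated errors the observed covariances equal the true-score covariances, so only the own-variance terms attenuate.
True-score variance = [2²·0.88 + 0.90 + 0.57 + 0.86] + 6.74 = 5.85 + 6.74 = 12.59.
Reliability = 12.59 / 13.74 = 0.916.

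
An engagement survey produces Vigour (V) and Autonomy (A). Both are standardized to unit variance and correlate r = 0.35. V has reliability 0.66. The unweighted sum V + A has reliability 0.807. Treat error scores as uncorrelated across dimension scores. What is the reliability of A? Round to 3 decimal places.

Var(V+A) = 2 + 2·0.35 = 2.700.
True-score variance = ρ_V + ρ_A + 2·0.35, so 0.807 = (0.66 + ρ_A + 0.70) / 2.700.
ρ_A = 0.807·2.700 − 0.66 − 0.70 = 0.819.

0.819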